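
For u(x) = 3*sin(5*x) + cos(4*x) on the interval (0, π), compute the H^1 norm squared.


||u||_{H^1(0,π)}^2 = 340/3 + 251*π/2

u'(x) = -4*sin(4*x) + 15*cos(5*x).
Expand u² and (u')² and integrate term by term on (0, π), using: for integers n ≥ 1, ∫_0^π sin²(nx) dx = ∫_0^π cos²(nx) dx = π/2; for n ≠ n', ∫_0^π sin(nx)sin(n'x) dx = ∫_0^π cos(nx)cos(n'x) dx = 0; and by product-to-sum, ∫_0^π sin(nx)cos(n'x) dx = ½∫_0^π [sin((n+n')x) + sin((n−n')x)] dx, which is 0 when n+n' is even and 2n/(n²−n'²) when n+n' is odd (it need not vanish on (0, π)).
  u² squared terms: (3)²·∫sin(5x)² dx = 9·π/2 = 9*π/2;  (1)²·∫cos(4x)² dx = 1·π/2 = π/2.
  u² cross terms: 2·(3)·(1)·∫sin(5x)·cos(4x) dx = 6·(10/9) = 20/3.
  So ∫_0^π u² dx = 9*π/2 + π/2 + 20/3 = 20/3 + 5*π.
  (u')² squared terms: (-4)²·∫sin(4x)² dx = 16·π/2 = 8*π;  (15)²·∫cos(5x)² dx = 225·π/2 = 225*π/2.
  (u')² cross terms: 2·(-4)·(15)·∫sin(4x)·cos(5x) dx = -120·(-8/9) = 320/3.
  So ∫_0^π (u')² dx = 8*π + 225*π/2 + 320/3 = 320/3 + 241*π/2.
||u||_{H^1}^2 = (20/3 + 5*π) + (320/3 + 241*π/2) = 340/3 + 251*π/2.


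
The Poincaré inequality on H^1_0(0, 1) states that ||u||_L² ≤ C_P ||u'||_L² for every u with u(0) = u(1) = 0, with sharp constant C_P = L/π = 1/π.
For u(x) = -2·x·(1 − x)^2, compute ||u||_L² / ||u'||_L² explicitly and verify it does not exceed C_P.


||u||_L² / ||u'||_L² = sqrt(14)/14 < C_P = 1/π.

u(x) = -2·x·(1 − x)^2, so u'(x) = 2*(1 - 3*x)*(x - 1).
u(x) = -2·x·(1 − x)^2 vanishes at x = 0 and x = 1, so u ∈ H^1_0(0, 1). Differentiate via the product rule and integrate the resulting polynomials term by term.
  ∫_0^1 u² dx = ∫_0^1 (4*x^6 - 16*x^5 + 24*x^4 - 16*x^3 + 4*x^2) dx. Term by term:
    ∫_0^1 4*x^6 dx = 4/7;  ∫_0^1 -16*x^5 dx = -8/3;  ∫_0^1 24*x^4 dx = 24/5;
    ∫_0^1 -16*x^3 dx = -4;  ∫_0^1 4*x^2 dx = 4/3.
  Sum: 4/7 − 8/3 + 24/5 − 4 + 4/3 = 4/105.
  ∫_0^1 (u')² dx = ∫_0^1 (36*x^4 - 96*x^3 + 88*x^2 - 32*x + 4) dx. Term by term:
    ∫_0^1 36*x^4 dx = 36/5;  ∫_0^1 -96*x^3 dx = -24;  ∫_0^1 88*x^2 dx = 88/3;
    ∫_0^1 -32*x dx = -16;  ∫_0^1 4 dx = 4.
  Sum: 36/5 − 24 + 88/3 − 16 + 4 = 8/15.
∫_0^1 u² dx = 4/105, so ||u||_L² = 2*sqrt(105)/105.
∫_0^1 (u')² dx = 8/15, so ||u'||_L² = 2*sqrt(30)/15.
Ratio ||u||_L² / ||u'||_L² = sqrt(14)/14.
Sharp Poincaré constant on H^1_0(0, 1) is C_P = L/π = 1/π, achieved by sin(π·x).
A polynomial bump cannot attain the sharp Poincaré constant (only the first sine eigenfunction does), so the ratio is strictly less than C_P, consistent with ||u||_L² ≤ C_P ||u'||_L².


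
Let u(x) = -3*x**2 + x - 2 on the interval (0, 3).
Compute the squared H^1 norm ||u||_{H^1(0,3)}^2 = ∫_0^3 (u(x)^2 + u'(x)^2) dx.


||u||_{H^1}^2 = 6999/10

The H^1 norm (squared) on an interval (0, L) is
  ||u||_{H^1}^2 = ∫_0^L u(x)^2 dx + ∫_0^L u'(x)^2 dx.
Compute u'(x) = 1 - 6*x.
Then u(x)^2 = 9*x**4 - 6*x**3 + 13*x**2 - 4*x + 4 and u'(x)^2 = 36*x**2 - 12*x + 1.
Integrate each monomial from 0 to 3 using ∫_0^3 c·x^n dx = c·3^(n+1)/(n+1):
  ∫_0^3 u(x)^2 dx = ∫_0^3 (9*x^4 - 6*x^3 + 13*x^2 - 4*x + 4) dx. Term by term:
    ∫_0^3 9*x^4 dx = 2187/5;  ∫_0^3 -6*x^3 dx = -243/2;  ∫_0^3 13*x^2 dx = 117;
    ∫_0^3 -4*x dx = -18;  ∫_0^3 4 dx = 12.
  Sum: 2187/5 − 243/2 + 117 − 18 + 12 = 4269/10.
  ∫_0^3 u'(x)^2 dx = ∫_0^3 (36*x^2 - 12*x + 1) dx. Term by term:
    ∫_0^3 36*x^2 dx = 324;  ∫_0^3 -12*x dx = -54;  ∫_0^3 1 dx = 3.
  Sum: 324 − 54 + 3 = 273.
Adding: ||u||_{H^1}^2 = 4269/10 + 273 = 6999/10.


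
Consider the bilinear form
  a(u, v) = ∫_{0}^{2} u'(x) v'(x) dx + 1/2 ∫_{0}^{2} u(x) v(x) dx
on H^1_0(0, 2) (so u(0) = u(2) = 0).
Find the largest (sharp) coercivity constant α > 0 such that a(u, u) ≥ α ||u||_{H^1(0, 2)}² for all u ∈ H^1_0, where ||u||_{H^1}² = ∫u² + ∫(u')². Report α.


α = (2 + π^2)/(4 + π^2)

Coercivity of a(·,·) on H^1_0(0, 2) means a(u, u) ≥ α ||u||_{H^1}² for every u ∈ H^1_0.
The interval has length L = 2, and Poincaré/coercivity depend only on L. Here a(u, u) = ∫(u')² + (1/2)·∫u².
Here 0 < c = 1/2 < 1. The condition a(u,u) ≥ α||u||_{H^1}² reads (1−α)∫(u')² ≥ (α−c)∫u². Any admissible α is ≤ 1 (rapidly oscillating u have ∫u²/∫(u')² → 0), and α = 1 would force 0 ≥ (1−c)∫u², impossible since c < 1; so 1−α > 0. By the sharp Poincaré inequality on H^1_0 of an interval of length L, ∫(u')² ≥ (π/L)²∫u² with equality for the first sine mode sin(π(x−x₀)/L) (x₀ the left endpoint), so the inequality holds for all u iff (1−α)(π/L)² ≥ α − c, i.e. α ≤ ((π/L)² + c)/((π/L)² + 1) = (1 + c(L/π)²)/(1 + (L/π)²). With (π/L)² = π^2/4 and c = 1/2, the largest admissible constant is α = ((π/L)² + c)/((π/L)² + 1).
Simplifying, α = (2 + π^2)/(4 + π^2).


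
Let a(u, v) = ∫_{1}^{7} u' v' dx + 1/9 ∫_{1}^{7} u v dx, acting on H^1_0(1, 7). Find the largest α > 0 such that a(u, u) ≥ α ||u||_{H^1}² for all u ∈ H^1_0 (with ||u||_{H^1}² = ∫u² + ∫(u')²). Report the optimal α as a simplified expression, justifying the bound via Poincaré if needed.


α = (4 + π^2)/(π^2 + 36)

Coercivity of a(·,·) on H^1_0(1, 7) means a(u, u) ≥ α ||u||_{H^1}² for every u ∈ H^1_0.
The interval has length L = 6, and Poincaré/coercivity depend only on L. Here a(u, u) = ∫(u')² + (1/9)·∫u².
Here 0 < c = 1/9 < 1. The condition a(u,u) ≥ α||u||_{H^1}² reads (1−α)∫(u')² ≥ (α−c)∫u². Any admissible α is ≤ 1 (rapidly oscillating u have ∫u²/∫(u')² → 0), and α = 1 would force 0 ≥ (1−c)∫u², impossible since c < 1; so 1−α > 0. By the sharp Poincaré inequality on H^1_0 of an interval of length L, ∫(u')² ≥ (π/L)²∫u² with equality for the first sine mode sin(π(x−x₀)/L) (x₀ the left endpoint), so the inequality holds for all u iff (1−α)(π/L)² ≥ α − c, i.e. α ≤ ((π/L)² + c)/((π/L)² + 1) = (1 + c(L/π)²)/(1 + (L/π)²). With (π/L)² = π^2/36 and c = 1/9, the largest admissible constant is α = ((π/L)² + c)/((π/L)² + 1).
Simplifying, α = (4 + π^2)/(π^2 + 36).


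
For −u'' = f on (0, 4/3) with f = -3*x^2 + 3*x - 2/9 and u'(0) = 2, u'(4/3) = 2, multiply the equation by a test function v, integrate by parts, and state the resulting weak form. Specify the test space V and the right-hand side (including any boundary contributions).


V = H^1(0, 4/3) (v unrestricted at boundary; u is determined up to an additive constant); weak form: ∫_0^4/3 u'v' dx = ∫_0^4/3 (-3*x^2 + 3*x - 2/9) v dx + 2·v(4/3) − 2·v(0) for all v ∈ V.

Multiply both sides by a test function v and integrate from 0 to 4/3:
  ∫_0^4/3 −u''(x) v(x) dx = ∫_0^4/3 f(x) v(x) dx.
Integrate the LHS by parts once:
  ∫_0^4/3 −u'' v dx = −[u'(x) v(x)]_0^4/3 + ∫_0^4/3 u'(x) v'(x) dx.
Thus ∫_0^4/3 u'(x) v'(x) dx = ∫_0^4/3 f(x) v(x) dx + [u'(x) v(x)]_0^4/3.
Choose V so that boundary terms are either known or forced to vanish.
u has inhomogeneous Neumann u'(0) = 2, u'(4/3) = 2. [u' v]_0^4/3 = (2)·v(4/3) − (2)·v(0) = 2·v(4/3) − 2·v(0). Take V = H^1(0, 4/3); boundary term becomes part of RHS.
Weak formulation: find u (satisfying any essential BC) such that ∫_0^4/3 u'(x) v'(x) dx = ∫_0^4/3 f v dx + 2·v(4/3) − 2·v(0) for all v ∈ V (Neumann data are natural BCs: they enter the RHS as boundary terms).
Substituting f(x) = -3*x^2 + 3*x - 2/9, the right-hand side is ∫_0^4/3 (-3*x^2 + 3*x - 2/9) v dx + 2·v(4/3) − 2·v(0).
Compatibility check (pure Neumann): taking v ≡ 1 ∈ V gives 0 = ∫_0^4/3 f dx + (2) − (2), i.e. ∫_0^4/3 f dx must equal u'(0) − u'(4/3) = 0. Indeed ∫_0^4/3 (-3*x^2 + 3*x - 2/9) dx = 0, so the data are compatible. The solution is then unique only up to an additive constant (fix it e.g. by requiring ∫_0^4/3 u dx = 0).


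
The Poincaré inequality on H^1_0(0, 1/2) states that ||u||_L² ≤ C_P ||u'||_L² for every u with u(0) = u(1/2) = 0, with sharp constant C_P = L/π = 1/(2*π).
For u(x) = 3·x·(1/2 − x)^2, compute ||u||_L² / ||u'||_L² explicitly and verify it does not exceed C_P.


||u||_L² / ||u'||_L² = sqrt(14)/28 < C_P = 1/(2*π).

u(x) = 3·x·(1/2 − x)^2, so u'(x) = 9*x^2 - 6*x + 3/4.
u(x) = 3·x·(1/2 − x)^2 vanishes at x = 0 and x = 1/2, so u ∈ H^1_0(0, 1/2). Differentiate via the product rule and integrate the resulting polynomials term by term.
  ∫_0^1/2 u² dx = ∫_0^1/2 (9*x^6 - 18*x^5 + 27*x^4/2 - 9*x^3/2 + 9*x^2/16) dx. Term by term:
    ∫_0^1/2 9*x^6 dx = 9/896;  ∫_0^1/2 -18*x^5 dx = -3/64;  ∫_0^1/2 27*x^4/2 dx = 27/320;
    ∫_0^1/2 -9*x^3/2 dx = -9/128;  ∫_0^1/2 9*x^2/16 dx = 3/128.
  Sum: 9/896 − 3/64 + 27/320 − 9/128 + 3/128 = 3/4480.
  ∫_0^1/2 (u')² dx = ∫_0^1/2 (81*x^4 - 108*x^3 + 99*x^2/2 - 9*x + 9/16) dx. Term by term:
    ∫_0^1/2 81*x^4 dx = 81/160;  ∫_0^1/2 -108*x^3 dx = -27/16;  ∫_0^1/2 99*x^2/2 dx = 33/16;
    ∫_0^1/2 -9*x dx = -9/8;  ∫_0^1/2 9/16 dx = 9/32.
  Sum: 81/160 − 27/16 + 33/16 − 9/8 + 9/32 = 3/80.
∫_0^1/2 u² dx = 3/4480, so ||u||_L² = sqrt(210)/560.
∫_0^1/2 (u')² dx = 3/80, so ||u'||_L² = sqrt(15)/20.
Ratio ||u||_L² / ||u'||_L² = sqrt(14)/28.
Sharp Poincaré constant on H^1_0(0, 1/2) is C_P = L/π = 1/(2*π), achieved by sin(2*π·x).
A polynomial bump cannot attain the sharp Poincaré constant (only the first sine eigenfunction does), so the ratio is strictly less than C_P, consistent with ||u||_L² ≤ C_P ||u'||_L².


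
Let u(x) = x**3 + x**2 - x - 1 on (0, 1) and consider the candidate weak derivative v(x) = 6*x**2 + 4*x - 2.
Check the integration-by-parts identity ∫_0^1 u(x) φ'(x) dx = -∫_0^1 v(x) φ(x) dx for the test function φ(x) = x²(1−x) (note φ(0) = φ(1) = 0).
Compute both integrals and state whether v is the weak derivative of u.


LHS = -7/60, RHS = -7/30. No, v is not the weak derivative of u.

u(x) = x**3 + x**2 - x - 1, classical derivative u'(x) = 3*x**2 + 2*x - 1.
φ(x) = x²(1−x), so φ'(x) = x*(2 - 3*x).
Note φ(0) = φ(1) = 0, so the boundary term u·φ vanishes.
LHS = ∫_0^1 u(x) φ'(x) dx = ∫_0^1 (-3*x^5 - x^4 + 5*x^3 + x^2 - 2*x) dx. Term by term:
  ∫_0^1 -3*x^5 dx = -1/2;  ∫_0^1 -x^4 dx = -1/5;  ∫_0^1 5*x^3 dx = 5/4;
  ∫_0^1 x^2 dx = 1/3;  ∫_0^1 -2*x dx = -1.
Sum: -1/2 − 1/5 + 5/4 + 1/3 − 1 = -7/60.
So LHS = -7/60.
∫_0^1 v(x) φ(x) dx = ∫_0^1 (-6*x^5 + 2*x^4 + 6*x^3 - 2*x^2) dx. Term by term:
  ∫_0^1 -6*x^5 dx = -1;  ∫_0^1 2*x^4 dx = 2/5;  ∫_0^1 6*x^3 dx = 3/2;
  ∫_0^1 -2*x^2 dx = -2/3.
Sum: -1 + 2/5 + 3/2 − 2/3 = 7/30.
So RHS = -∫_0^1 v(x) φ(x) dx = -7/30.
LHS − RHS = 7/60 ≠ 0, so the identity fails.
(For a valid weak derivative the identity must hold for EVERY test function, in particular this one. The failure shows v is NOT the weak derivative of u.)
Correct weak derivative would be u'(x) = 3*x**2 + 2*x - 1.


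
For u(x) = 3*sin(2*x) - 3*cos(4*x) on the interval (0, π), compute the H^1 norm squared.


||u||_{H^1(0,π)}^2 = 99*π

u'(x) = 12*sin(4*x) + 6*cos(2*x).
Expand u² and (u')² and integrate term by term on (0, π), using: for integers n ≥ 1, ∫_0^π sin²(nx) dx = ∫_0^π cos²(nx) dx = π/2; for n ≠ n', ∫_0^π sin(nx)sin(n'x) dx = ∫_0^π cos(nx)cos(n'x) dx = 0; and by product-to-sum, ∫_0^π sin(nx)cos(n'x) dx = ½∫_0^π [sin((n+n')x) + sin((n−n')x)] dx, which is 0 when n+n' is even and 2n/(n²−n'²) when n+n' is odd (it need not vanish on (0, π)).
  u² squared terms: (-3)²·∫cos(4x)² dx = 9·π/2 = 9*π/2;  (3)²·∫sin(2x)² dx = 9·π/2 = 9*π/2.
  u² cross terms: 2·(-3)·(3)·∫cos(4x)·sin(2x) dx = -18·(0) = 0.
  So ∫_0^π u² dx = 9*π/2 + 9*π/2 + 0 = 9*π.
  (u')² squared terms: (6)²·∫cos(2x)² dx = 36·π/2 = 18*π;  (12)²·∫sin(4x)² dx = 144·π/2 = 72*π.
  (u')² cross terms: 2·(6)·(12)·∫cos(2x)·sin(4x) dx = 144·(0) = 0.
  So ∫_0^π (u')² dx = 18*π + 72*π + 0 = 90*π.
||u||_{H^1}^2 = (9*π) + (90*π) = 99*π.


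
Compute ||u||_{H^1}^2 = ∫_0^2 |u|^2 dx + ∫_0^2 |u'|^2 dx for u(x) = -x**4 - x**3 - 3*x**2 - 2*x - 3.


||u||_{H^1}^2 = 615886/315

The H^1 norm (squared) on an interval (0, L) is
  ||u||_{H^1}^2 = ∫_0^L u(x)^2 dx + ∫_0^L u'(x)^2 dx.
Compute u'(x) = -4*x**3 - 3*x**2 - 6*x - 2.
Then u(x)^2 = x**8 + 2*x**7 + 7*x**6 + 10*x**5 + 19*x**4 + 18*x**3 + 22*x**2 + 12*x + 9 and u'(x)^2 = 16*x**6 + 24*x**5 + 57*x**4 + 52*x**3 + 48*x**2 + 24*x + 4.
Integrate each monomial from 0 to 2 using ∫_0^2 c·x^n dx = c·2^(n+1)/(n+1):
  ∫_0^2 u(x)^2 dx = ∫_0^2 (x^8 + 2*x^7 + 7*x^6 + 10*x^5 + 19*x^4 + 18*x^3 + 22*x^2 + 12*x + 9) dx. Term by term:
    ∫_0^2 x^8 dx = 512/9;  ∫_0^2 2*x^7 dx = 64;  ∫_0^2 7*x^6 dx = 128;
    ∫_0^2 10*x^5 dx = 320/3;  ∫_0^2 19*x^4 dx = 608/5;  ∫_0^2 18*x^3 dx = 72;
    ∫_0^2 22*x^2 dx = 176/3;  ∫_0^2 12*x dx = 24;  ∫_0^2 9 dx = 18.
  Sum: 512/9 + 64 + 128 + 320/3 + 608/5 + 72 + 176/3 + 24 + 18 = 29242/45.
  ∫_0^2 u'(x)^2 dx = ∫_0^2 (16*x^6 + 24*x^5 + 57*x^4 + 52*x^3 + 48*x^2 + 24*x + 4) dx. Term by term:
    ∫_0^2 16*x^6 dx = 2048/7;  ∫_0^2 24*x^5 dx = 256;  ∫_0^2 57*x^4 dx = 1824/5;
    ∫_0^2 52*x^3 dx = 208;  ∫_0^2 48*x^2 dx = 128;  ∫_0^2 24*x dx = 48;
    ∫_0^2 4 dx = 8.
  Sum: 2048/7 + 256 + 1824/5 + 208 + 128 + 48 + 8 = 45688/35.
Adding: ||u||_{H^1}^2 = 29242/45 + 45688/35 = 615886/315.


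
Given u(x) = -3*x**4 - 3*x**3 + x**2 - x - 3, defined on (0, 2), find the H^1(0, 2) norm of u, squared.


||u||_{H^1}^2 = 98048/15

The H^1 norm (squared) on an interval (0, L) is
  ||u||_{H^1}^2 = ∫_0^L u(x)^2 dx + ∫_0^L u'(x)^2 dx.
Compute u'(x) = -12*x**3 - 9*x**2 + 2*x - 1.
Then u(x)^2 = 9*x**8 + 18*x**7 + 3*x**6 + 25*x**4 + 16*x**3 - 5*x**2 + 6*x + 9 and u'(x)^2 = 144*x**6 + 216*x**5 + 33*x**4 - 12*x**3 + 22*x**2 - 4*x + 1.
Integrate each monomial from 0 to 2 using ∫_0^2 c·x^n dx = c·2^(n+1)/(n+1):
  ∫_0^2 u(x)^2 dx = ∫_0^2 (9*x^8 + 18*x^7 + 3*x^6 + 25*x^4 + 16*x^3 - 5*x^2 + 6*x + 9) dx. Term by term:
    ∫_0^2 9*x^8 dx = 512;  ∫_0^2 18*x^7 dx = 576;  ∫_0^2 3*x^6 dx = 384/7;
    ∫_0^2 25*x^4 dx = 160;  ∫_0^2 16*x^3 dx = 64;  ∫_0^2 -5*x^2 dx = -40/3;
    ∫_0^2 6*x dx = 12;  ∫_0^2 9 dx = 18.
  Sum: 512 + 576 + 384/7 + 160 + 64 − 40/3 + 12 + 18 = 29054/21.
  ∫_0^2 u'(x)^2 dx = ∫_0^2 (144*x^6 + 216*x^5 + 33*x^4 - 12*x^3 + 22*x^2 - 4*x + 1) dx. Term by term:
    ∫_0^2 144*x^6 dx = 18432/7;  ∫_0^2 216*x^5 dx = 2304;  ∫_0^2 33*x^4 dx = 1056/5;
    ∫_0^2 -12*x^3 dx = -48;  ∫_0^2 22*x^2 dx = 176/3;  ∫_0^2 -4*x dx = -8;
    ∫_0^2 1 dx = 2.
  Sum: 18432/7 + 2304 + 1056/5 − 48 + 176/3 − 8 + 2 = 541066/105.
Adding: ||u||_{H^1}^2 = 29054/21 + 541066/105 = 98048/15.


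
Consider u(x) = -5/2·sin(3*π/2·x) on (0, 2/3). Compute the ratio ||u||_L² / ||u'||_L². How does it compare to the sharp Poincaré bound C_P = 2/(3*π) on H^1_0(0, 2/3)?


||u||_L² / ||u'||_L² = 2/(3*π) = C_P.

u(x) = -5/2·sin(3*π/2·x), so u'(x) = -15*π*cos(3*π*x/2)/4.
Writing u(x) = A·sin(kπx/L) with A = -5/2 and k = 1, use ∫_0^L sin²(kπx/L) dx = L/2 and ∫_0^L cos²(kπx/L) dx = L/2.
u² = 25/4·sin²(3*π/2·x) and (u')² = 225*π^2/16·cos²(3*π/2·x), and each of sin², cos² integrates to L/2 = 1/3 over (0, 2/3).
∫_0^2/3 u² dx = 25/12, so ||u||_L² = 5*sqrt(3)/6.
∫_0^2/3 (u')² dx = 75*π^2/16, so ||u'||_L² = 5*sqrt(3)*π/4.
Ratio ||u||_L² / ||u'||_L² = 2/(3*π).
Sharp Poincaré constant on H^1_0(0, 2/3) is C_P = L/π = 2/(3*π), achieved by sin(3*π/2·x).
This is the k = 1 eigenfunction (up to amplitude), so the ratio equals the sharp Poincaré constant exactly.


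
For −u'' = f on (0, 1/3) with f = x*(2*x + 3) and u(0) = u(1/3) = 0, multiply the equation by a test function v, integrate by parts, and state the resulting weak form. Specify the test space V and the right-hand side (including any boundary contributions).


V = H^1_0(0, 1/3) (so v(0) = v(1/3) = 0); weak form: ∫_0^1/3 u'v' dx = ∫_0^1/3 (x*(2*x + 3)) v dx for all v ∈ V.

Multiply both sides by a test function v and integrate from 0 to 1/3:
  ∫_0^1/3 −u''(x) v(x) dx = ∫_0^1/3 f(x) v(x) dx.
Integrate the LHS by parts once:
  ∫_0^1/3 −u'' v dx = −[u'(x) v(x)]_0^1/3 + ∫_0^1/3 u'(x) v'(x) dx.
Thus ∫_0^1/3 u'(x) v'(x) dx = ∫_0^1/3 f(x) v(x) dx + [u'(x) v(x)]_0^1/3.
Choose V so that boundary terms are either known or forced to vanish.
u is Dirichlet: u(0) = u(1/3) = 0. Let V = H^1_0(0, 1/3); then v(0) = v(1/3) = 0, and [u' v]_0^1/3 = 0.
Weak formulation: find u (satisfying any essential BC) such that ∫_0^1/3 u'(x) v'(x) dx = ∫_0^1/3 f v dx for all v ∈ V.
Substituting f(x) = x*(2*x + 3), the right-hand side is ∫_0^1/3 (x*(2*x + 3)) v dx.


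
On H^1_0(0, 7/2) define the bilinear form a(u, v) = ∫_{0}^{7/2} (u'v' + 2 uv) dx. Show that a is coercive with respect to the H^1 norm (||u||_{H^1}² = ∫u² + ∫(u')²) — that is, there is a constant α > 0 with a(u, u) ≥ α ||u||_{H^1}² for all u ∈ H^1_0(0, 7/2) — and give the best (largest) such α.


α = 1

Coercivity of a(·,·) on H^1_0(0, 7/2) means a(u, u) ≥ α ||u||_{H^1}² for every u ∈ H^1_0.
The interval has length L = 7/2, and Poincaré/coercivity depend only on L. Here a(u, u) = ∫(u')² + (2)·∫u².
Here c = 2 ≥ 1, so a(u,u) = ∫(u')² + c∫u² ≥ ∫(u')² + ∫u² = ||u||_{H^1}², i.e. α = 1 works. No larger α is possible: a(u,u) ≥ α||u||_{H^1}² means (1−α)∫(u')² ≥ (α−c)∫u², and for the modes u_n = sin(nπ(x−x₀)/L) (x₀ the left endpoint) one has ∫u_n²/∫(u_n')² = (L/(nπ))² → 0, so a(u_n,u_n)/||u_n||_{H^1}² → 1. Hence the optimal constant is α = 1.
Therefore α = 1.


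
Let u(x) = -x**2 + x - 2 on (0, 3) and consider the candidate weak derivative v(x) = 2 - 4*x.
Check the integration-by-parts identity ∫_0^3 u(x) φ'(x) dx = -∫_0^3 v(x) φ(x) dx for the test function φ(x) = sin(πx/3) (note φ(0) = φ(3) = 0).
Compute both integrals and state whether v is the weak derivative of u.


LHS = 12/π, RHS = 24/π. No, v is not the weak derivative of u.

u(x) = -x**2 + x - 2, classical derivative u'(x) = 1 - 2*x.
φ(x) = sin(πx/3), so φ'(x) = π*cos(π*x/3)/3.
Note φ(0) = φ(3) = 0, so the boundary term u·φ vanishes.
LHS = ∫_0^3 u(x) φ'(x) dx = ∫_0^3 (-π*x^2*cos(π*x/3)/3 + π*x*cos(π*x/3)/3 - 2*π*cos(π*x/3)/3) dx. Term by term:
  ∫_0^3 -2*π*cos(π*x/3)/3 dx = 0;  ∫_0^3 -π*x^2*cos(π*x/3)/3 dx = 18/π;  ∫_0^3 π*x*cos(π*x/3)/3 dx = -6/π.
Sum: 0 + 18/π − 6/π = 12/π.
So LHS = 12/π.
∫_0^3 v(x) φ(x) dx = ∫_0^3 (-4*x*sin(π*x/3) + 2*sin(π*x/3)) dx. Term by term:
  ∫_0^3 2*sin(π*x/3) dx = 12/π;  ∫_0^3 -4*x*sin(π*x/3) dx = -36/π.
Sum: 12/π − 36/π = -24/π.
So RHS = -∫_0^3 v(x) φ(x) dx = 24/π.
LHS − RHS = -12/π ≠ 0, so the identity fails.
(For a valid weak derivative the identity must hold for EVERY test function, in particular this one. The failure shows v is NOT the weak derivative of u.)
Correct weak derivative would be u'(x) = 1 - 2*x.


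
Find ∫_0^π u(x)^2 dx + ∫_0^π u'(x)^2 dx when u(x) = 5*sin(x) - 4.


||u||_{H^1(0,π)}^2 = -80 + 41*π

u'(x) = 5*cos(x).
Expand u² and (u')² and integrate term by term on (0, π), using: for integers n ≥ 1, ∫_0^π sin²(nx) dx = ∫_0^π cos²(nx) dx = π/2; for n ≠ n', ∫_0^π sin(nx)sin(n'x) dx = ∫_0^π cos(nx)cos(n'x) dx = 0; and by product-to-sum, ∫_0^π sin(nx)cos(n'x) dx = ½∫_0^π [sin((n+n')x) + sin((n−n')x)] dx, which is 0 when n+n' is even and 2n/(n²−n'²) when n+n' is odd (it need not vanish on (0, π)). For the constant mode: ∫_0^π 1 dx = π, ∫_0^π cos(nx) dx = 0, ∫_0^π sin(nx) dx = (1−(−1)^n)/n.
  u² squared terms: (-4)²·∫1 dx = 16·π = 16*π;  (5)²·∫sin(x)² dx = 25·π/2 = 25*π/2.
  u² cross terms: 2·(-4)·(5)·∫1·sin(x) dx = -40·(2) = -80.
  So ∫_0^π u² dx = 16*π + 25*π/2 − 80 = -80 + 57*π/2.
  (u')² squared terms: (5)²·∫cos(x)² dx = 25·π/2 = 25*π/2.
  So ∫_0^π (u')² dx = 25*π/2.
||u||_{H^1}^2 = (-80 + 57*π/2) + (25*π/2) = -80 + 41*π.


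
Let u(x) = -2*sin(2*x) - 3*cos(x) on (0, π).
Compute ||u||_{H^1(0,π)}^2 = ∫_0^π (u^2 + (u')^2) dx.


||u||_{H^1(0,π)}^2 = 32 + 19*π

u'(x) = 3*sin(x) - 4*cos(2*x).
Expand u² and (u')² and integrate term by term on (0, π), using: for integers n ≥ 1, ∫_0^π sin²(nx) dx = ∫_0^π cos²(nx) dx = π/2; for n ≠ n', ∫_0^π sin(nx)sin(n'x) dx = ∫_0^π cos(nx)cos(n'x) dx = 0; and by product-to-sum, ∫_0^π sin(nx)cos(n'x) dx = ½∫_0^π [sin((n+n')x) + sin((n−n')x)] dx, which is 0 when n+n' is even and 2n/(n²−n'²) when n+n' is odd (it need not vanish on (0, π)).
  u² squared terms: (-3)²·∫cos(x)² dx = 9·π/2 = 9*π/2;  (-2)²·∫sin(2x)² dx = 4·π/2 = 2*π.
  u² cross terms: 2·(-3)·(-2)·∫cos(x)·sin(2x) dx = 12·(4/3) = 16.
  So ∫_0^π u² dx = 9*π/2 + 2*π + 16 = 16 + 13*π/2.
  (u')² squared terms: (-4)²·∫cos(2x)² dx = 16·π/2 = 8*π;  (3)²·∫sin(x)² dx = 9·π/2 = 9*π/2.
  (u')² cross terms: 2·(-4)·(3)·∫cos(2x)·sin(x) dx = -24·(-2/3) = 16.
  So ∫_0^π (u')² dx = 8*π + 9*π/2 + 16 = 16 + 25*π/2.
||u||_{H^1}^2 = (16 + 13*π/2) + (16 + 25*π/2) = 32 + 19*π.


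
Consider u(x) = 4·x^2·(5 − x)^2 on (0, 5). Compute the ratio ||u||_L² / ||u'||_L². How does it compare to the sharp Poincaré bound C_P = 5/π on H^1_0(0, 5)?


||u||_L² / ||u'||_L² = 5*sqrt(3)/6 < C_P = 5/π.

u(x) = 4·x^2·(5 − x)^2, so u'(x) = 8*x*(x - 5)*(2*x - 5).
u(x) = 4·x^2·(5 − x)^2 vanishes at x = 0 and x = 5, so u ∈ H^1_0(0, 5). Differentiate via the product rule and integrate the resulting polynomials term by term.
  ∫_0^5 u² dx = ∫_0^5 (16*x^8 - 320*x^7 + 2400*x^6 - 8000*x^5 + 10000*x^4) dx. Term by term:
    ∫_0^5 16*x^8 dx = 31250000/9;  ∫_0^5 -320*x^7 dx = -15625000;  ∫_0^5 2400*x^6 dx = 187500000/7;
    ∫_0^5 -8000*x^5 dx = -62500000/3;  ∫_0^5 10000*x^4 dx = 6250000.
  Sum: 31250000/9 − 15625000 + 187500000/7 − 62500000/3 + 6250000 = 3125000/63.
  ∫_0^5 (u')² dx = ∫_0^5 (256*x^6 - 3840*x^5 + 20800*x^4 - 48000*x^3 + 40000*x^2) dx. Term by term:
    ∫_0^5 256*x^6 dx = 20000000/7;  ∫_0^5 -3840*x^5 dx = -10000000;  ∫_0^5 20800*x^4 dx = 13000000;
    ∫_0^5 -48000*x^3 dx = -7500000;  ∫_0^5 40000*x^2 dx = 5000000/3.
  Sum: 20000000/7 − 10000000 + 13000000 − 7500000 + 5000000/3 = 500000/21.
∫_0^5 u² dx = 3125000/63, so ||u||_L² = 1250*sqrt(14)/21.
∫_0^5 (u')² dx = 500000/21, so ||u'||_L² = 500*sqrt(42)/21.
Ratio ||u||_L² / ||u'||_L² = 5*sqrt(3)/6.
Sharp Poincaré constant on H^1_0(0, 5) is C_P = L/π = 5/π, achieved by sin(π/5·x).
A polynomial bump cannot attain the sharp Poincaré constant (only the first sine eigenfunction does), so the ratio is strictly less than C_P, consistent with ||u||_L² ≤ C_P ||u'||_L².


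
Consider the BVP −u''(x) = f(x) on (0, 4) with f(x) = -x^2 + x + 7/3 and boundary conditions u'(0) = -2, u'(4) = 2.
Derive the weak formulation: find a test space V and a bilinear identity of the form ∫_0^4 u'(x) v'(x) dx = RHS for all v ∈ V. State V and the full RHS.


V = H^1(0, 4) (v unrestricted at boundary; u is determined up to an additive constant); weak form: ∫_0^4 u'v' dx = ∫_0^4 (-x^2 + x + 7/3) v dx + 2·v(4) + 2·v(0) for all v ∈ V.

Multiply both sides by a test function v and integrate from 0 to 4:
  ∫_0^4 −u''(x) v(x) dx = ∫_0^4 f(x) v(x) dx.
Integrate the LHS by parts once:
  ∫_0^4 −u'' v dx = −[u'(x) v(x)]_0^4 + ∫_0^4 u'(x) v'(x) dx.
Thus ∫_0^4 u'(x) v'(x) dx = ∫_0^4 f(x) v(x) dx + [u'(x) v(x)]_0^4.
Choose V so that boundary terms are either known or forced to vanish.
u has inhomogeneous Neumann u'(0) = -2, u'(4) = 2. [u' v]_0^4 = (2)·v(4) − (-2)·v(0) = 2·v(4) + 2·v(0). Take V = H^1(0, 4); boundary term becomes part of RHS.
Weak formulation: find u (satisfying any essential BC) such that ∫_0^4 u'(x) v'(x) dx = ∫_0^4 f v dx + 2·v(4) + 2·v(0) for all v ∈ V (Neumann data are natural BCs: they enter the RHS as boundary terms).
Substituting f(x) = -x^2 + x + 7/3, the right-hand side is ∫_0^4 (-x^2 + x + 7/3) v dx + 2·v(4) + 2·v(0).
Compatibility check (pure Neumann): taking v ≡ 1 ∈ V gives 0 = ∫_0^4 f dx + (2) − (-2), i.e. ∫_0^4 f dx must equal u'(0) − u'(4) = -4. Indeed ∫_0^4 (-x^2 + x + 7/3) dx = -4, so the data are compatible. The solution is then unique only up to an additive constant (fix it e.g. by requiring ∫_0^4 u dx = 0).


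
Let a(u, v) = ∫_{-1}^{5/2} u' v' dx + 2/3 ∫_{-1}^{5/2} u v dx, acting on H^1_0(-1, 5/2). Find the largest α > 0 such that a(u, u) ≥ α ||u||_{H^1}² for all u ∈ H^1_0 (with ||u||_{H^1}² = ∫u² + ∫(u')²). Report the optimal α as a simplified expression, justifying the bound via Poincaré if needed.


α = 2*(49 + 6*π^2)/(3*(4*π^2 + 49))

Coercivity of a(·,·) on H^1_0(-1, 5/2) means a(u, u) ≥ α ||u||_{H^1}² for every u ∈ H^1_0.
The interval has length L = 7/2, and Poincaré/coercivity depend only on L. Here a(u, u) = ∫(u')² + (2/3)·∫u².
Here 0 < c = 2/3 < 1. The condition a(u,u) ≥ α||u||_{H^1}² reads (1−α)∫(u')² ≥ (α−c)∫u². Any admissible α is ≤ 1 (rapidly oscillating u have ∫u²/∫(u')² → 0), and α = 1 would force 0 ≥ (1−c)∫u², impossible since c < 1; so 1−α > 0. By the sharp Poincaré inequality on H^1_0 of an interval of length L, ∫(u')² ≥ (π/L)²∫u² with equality for the first sine mode sin(π(x−x₀)/L) (x₀ the left endpoint), so the inequality holds for all u iff (1−α)(π/L)² ≥ α − c, i.e. α ≤ ((π/L)² + c)/((π/L)² + 1) = (1 + c(L/π)²)/(1 + (L/π)²). With (π/L)² = 4*π^2/49 and c = 2/3, the largest admissible constant is α = ((π/L)² + c)/((π/L)² + 1).
Simplifying, α = 2*(49 + 6*π^2)/(3*(4*π^2 + 49)).


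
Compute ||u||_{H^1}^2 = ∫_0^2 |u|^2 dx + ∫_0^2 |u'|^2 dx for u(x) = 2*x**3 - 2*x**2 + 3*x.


||u||_{H^1}^2 = 22394/105

The H^1 norm (squared) on an interval (0, L) is
  ||u||_{H^1}^2 = ∫_0^L u(x)^2 dx + ∫_0^L u'(x)^2 dx.
Compute u'(x) = 6*x**2 - 4*x + 3.
Then u(x)^2 = 4*x**6 - 8*x**5 + 16*x**4 - 12*x**3 + 9*x**2 and u'(x)^2 = 36*x**4 - 48*x**3 + 52*x**2 - 24*x + 9.
Integrate each monomial from 0 to 2 using ∫_0^2 c·x^n dx = c·2^(n+1)/(n+1):
  ∫_0^2 u(x)^2 dx = ∫_0^2 (4*x^6 - 8*x^5 + 16*x^4 - 12*x^3 + 9*x^2) dx. Term by term:
    ∫_0^2 4*x^6 dx = 512/7;  ∫_0^2 -8*x^5 dx = -256/3;  ∫_0^2 16*x^4 dx = 512/5;
    ∫_0^2 -12*x^3 dx = -48;  ∫_0^2 9*x^2 dx = 24.
  Sum: 512/7 − 256/3 + 512/5 − 48 + 24 = 6952/105.
  ∫_0^2 u'(x)^2 dx = ∫_0^2 (36*x^4 - 48*x^3 + 52*x^2 - 24*x + 9) dx. Term by term:
    ∫_0^2 36*x^4 dx = 1152/5;  ∫_0^2 -48*x^3 dx = -192;  ∫_0^2 52*x^2 dx = 416/3;
    ∫_0^2 -24*x dx = -48;  ∫_0^2 9 dx = 18.
  Sum: 1152/5 − 192 + 416/3 − 48 + 18 = 2206/15.
Adding: ||u||_{H^1}^2 = 6952/105 + 2206/15 = 22394/105.


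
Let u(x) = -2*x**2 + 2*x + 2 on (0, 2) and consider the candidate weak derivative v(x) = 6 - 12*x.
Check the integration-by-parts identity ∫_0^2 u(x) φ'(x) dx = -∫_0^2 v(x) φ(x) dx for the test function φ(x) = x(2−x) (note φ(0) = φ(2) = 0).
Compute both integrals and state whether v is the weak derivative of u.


LHS = 8/3, RHS = 8. No, v is not the weak derivative of u.

u(x) = -2*x**2 + 2*x + 2, classical derivative u'(x) = 2 - 4*x.
φ(x) = x(2−x), so φ'(x) = 2 - 2*x.
Note φ(0) = φ(2) = 0, so the boundary term u·φ vanishes.
LHS = ∫_0^2 u(x) φ'(x) dx = ∫_0^2 (4*x^3 - 8*x^2 + 4) dx. Term by term:
  ∫_0^2 4*x^3 dx = 16;  ∫_0^2 -8*x^2 dx = -64/3;  ∫_0^2 4 dx = 8.
Sum: 16 − 64/3 + 8 = 8/3.
So LHS = 8/3.
∫_0^2 v(x) φ(x) dx = ∫_0^2 (12*x^3 - 30*x^2 + 12*x) dx. Term by term:
  ∫_0^2 12*x^3 dx = 48;  ∫_0^2 -30*x^2 dx = -80;  ∫_0^2 12*x dx = 24.
Sum: 48 − 80 + 24 = -8.
So RHS = -∫_0^2 v(x) φ(x) dx = 8.
LHS − RHS = -16/3 ≠ 0, so the identity fails.
(For a valid weak derivative the identity must hold for EVERY test function, in particular this one. The failure shows v is NOT the weak derivative of u.)
Correct weak derivative would be u'(x) = 2 - 4*x.


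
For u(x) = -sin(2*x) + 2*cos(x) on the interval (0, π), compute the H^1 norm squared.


||u||_{H^1(0,π)}^2 = -32/3 + 13*π/2

u'(x) = -2*sin(x) - 2*cos(2*x).
Expand u² and (u')² and integrate term by term on (0, π), using: for integers n ≥ 1, ∫_0^π sin²(nx) dx = ∫_0^π cos²(nx) dx = π/2; for n ≠ n', ∫_0^π sin(nx)sin(n'x) dx = ∫_0^π cos(nx)cos(n'x) dx = 0; and by product-to-sum, ∫_0^π sin(nx)cos(n'x) dx = ½∫_0^π [sin((n+n')x) + sin((n−n')x)] dx, which is 0 when n+n' is even and 2n/(n²−n'²) when n+n' is odd (it need not vanish on (0, π)).
  u² squared terms: (-1)²·∫sin(2x)² dx = 1·π/2 = π/2;  (2)²·∫cos(x)² dx = 4·π/2 = 2*π.
  u² cross terms: 2·(-1)·(2)·∫sin(2x)·cos(x) dx = -4·(4/3) = -16/3.
  So ∫_0^π u² dx = π/2 + 2*π − 16/3 = -16/3 + 5*π/2.
  (u')² squared terms: (-2)²·∫cos(2x)² dx = 4·π/2 = 2*π;  (-2)²·∫sin(x)² dx = 4·π/2 = 2*π.
  (u')² cross terms: 2·(-2)·(-2)·∫cos(2x)·sin(x) dx = 8·(-2/3) = -16/3.
  So ∫_0^π (u')² dx = 2*π + 2*π − 16/3 = -16/3 + 4*π.
||u||_{H^1}^2 = (-16/3 + 5*π/2) + (-16/3 + 4*π) = -32/3 + 13*π/2.


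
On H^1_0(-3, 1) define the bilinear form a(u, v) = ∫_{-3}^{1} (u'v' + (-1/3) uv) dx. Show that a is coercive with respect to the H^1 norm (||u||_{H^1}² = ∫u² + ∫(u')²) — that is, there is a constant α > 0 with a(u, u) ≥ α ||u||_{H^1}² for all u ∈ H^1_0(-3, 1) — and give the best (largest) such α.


α = (-16/3 + π^2)/(π^2 + 16)

Coercivity of a(·,·) on H^1_0(-3, 1) means a(u, u) ≥ α ||u||_{H^1}² for every u ∈ H^1_0.
The interval has length L = 4, and Poincaré/coercivity depend only on L. Here a(u, u) = ∫(u')² + (-1/3)·∫u².
Here c = -1/3 < 0 with |c| < (π/L)² = π^2/16, so coercivity still holds. The condition a(u,u) ≥ α||u||_{H^1}² reads (1−α)∫(u')² ≥ (α−c)∫u². Any admissible α is ≤ 1 (rapidly oscillating u have ∫u²/∫(u')² → 0), and α = 1 would force 0 ≥ (1−c)∫u², impossible since c < 1; so 1−α > 0. By the sharp Poincaré inequality on H^1_0 of an interval of length L, ∫(u')² ≥ (π/L)²∫u² with equality for the first sine mode sin(π(x−x₀)/L) (x₀ the left endpoint), so the inequality holds for all u iff (1−α)(π/L)² ≥ α − c, i.e. α ≤ ((π/L)² + c)/((π/L)² + 1) = (1 + c(L/π)²)/(1 + (L/π)²). (Direct route, valid since c ≤ 0: Poincaré gives c∫u² ≥ c(L/π)²∫(u')², so a(u,u) ≥ (1 + c(L/π)²)∫(u')², while ||u||_{H^1}² ≤ (1 + (L/π)²)∫(u')²; dividing yields the same α.) With (π/L)² = π^2/16 and c = -1/3, the largest admissible constant is α = ((π/L)² + c)/((π/L)² + 1).
Simplifying, α = (-16/3 + π^2)/(π^2 + 16).


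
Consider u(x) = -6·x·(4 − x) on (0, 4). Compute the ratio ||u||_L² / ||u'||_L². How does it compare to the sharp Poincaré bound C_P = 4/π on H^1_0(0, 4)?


||u||_L² / ||u'||_L² = 2*sqrt(10)/5 < C_P = 4/π.

u(x) = -6·x·(4 − x), so u'(x) = 12*x - 24.
u(x) = -6·x·(4 − x) vanishes at x = 0 and x = 4, so u ∈ H^1_0(0, 4). Differentiate via the product rule and integrate the resulting polynomials term by term.
  ∫_0^4 u² dx = ∫_0^4 (36*x^4 - 288*x^3 + 576*x^2) dx. Term by term:
    ∫_0^4 36*x^4 dx = 36864/5;  ∫_0^4 -288*x^3 dx = -18432;  ∫_0^4 576*x^2 dx = 12288.
  Sum: 36864/5 − 18432 + 12288 = 6144/5.
  ∫_0^4 (u')² dx = ∫_0^4 (144*x^2 - 576*x + 576) dx. Term by term:
    ∫_0^4 144*x^2 dx = 3072;  ∫_0^4 -576*x dx = -4608;  ∫_0^4 576 dx = 2304.
  Sum: 3072 − 4608 + 2304 = 768.
∫_0^4 u² dx = 6144/5, so ||u||_L² = 32*sqrt(30)/5.
∫_0^4 (u')² dx = 768, so ||u'||_L² = 16*sqrt(3).
Ratio ||u||_L² / ||u'||_L² = 2*sqrt(10)/5.
Sharp Poincaré constant on H^1_0(0, 4) is C_P = L/π = 4/π, achieved by sin(π/4·x).
A polynomial bump cannot attain the sharp Poincaré constant (only the first sine eigenfunction does), so the ratio is strictly less than C_P, consistent with ||u||_L² ≤ C_P ||u'||_L².


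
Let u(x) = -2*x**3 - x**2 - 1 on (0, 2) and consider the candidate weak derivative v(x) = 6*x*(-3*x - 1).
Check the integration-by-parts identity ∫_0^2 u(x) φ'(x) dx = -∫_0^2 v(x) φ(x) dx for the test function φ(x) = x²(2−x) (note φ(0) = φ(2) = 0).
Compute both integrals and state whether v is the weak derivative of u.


LHS = 16, RHS = 48. No, v is not the weak derivative of u.

u(x) = -2*x**3 - x**2 - 1, classical derivative u'(x) = -6*x**2 - 2*x.
φ(x) = x²(2−x), so φ'(x) = x*(4 - 3*x).
Note φ(0) = φ(2) = 0, so the boundary term u·φ vanishes.
LHS = ∫_0^2 u(x) φ'(x) dx = ∫_0^2 (6*x^5 - 5*x^4 - 4*x^3 + 3*x^2 - 4*x) dx. Term by term:
  ∫_0^2 6*x^5 dx = 64;  ∫_0^2 -5*x^4 dx = -32;  ∫_0^2 -4*x^3 dx = -16;
  ∫_0^2 3*x^2 dx = 8;  ∫_0^2 -4*x dx = -8.
Sum: 64 − 32 − 16 + 8 − 8 = 16.
So LHS = 16.
∫_0^2 v(x) φ(x) dx = ∫_0^2 (18*x^5 - 30*x^4 - 12*x^3) dx. Term by term:
  ∫_0^2 18*x^5 dx = 192;  ∫_0^2 -30*x^4 dx = -192;  ∫_0^2 -12*x^3 dx = -48.
Sum: 192 − 192 − 48 = -48.
So RHS = -∫_0^2 v(x) φ(x) dx = 48.
LHS − RHS = -32 ≠ 0, so the identity fails.
(For a valid weak derivative the identity must hold for EVERY test function, in particular this one. The failure shows v is NOT the weak derivative of u.)
Correct weak derivative would be u'(x) = -6*x**2 - 2*x.


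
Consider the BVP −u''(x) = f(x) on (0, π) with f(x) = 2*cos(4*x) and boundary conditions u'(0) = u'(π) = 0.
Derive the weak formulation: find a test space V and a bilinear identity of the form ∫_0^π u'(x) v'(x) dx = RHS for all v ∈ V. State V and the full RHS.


V = H^1(0, π) (no boundary constraint on v; u is determined up to an additive constant); weak form: ∫_0^π u'v' dx = ∫_0^π (2*cos(4*x)) v dx for all v ∈ V.

Multiply both sides by a test function v and integrate from 0 to π:
  ∫_0^π −u''(x) v(x) dx = ∫_0^π f(x) v(x) dx.
Integrate the LHS by parts once:
  ∫_0^π −u'' v dx = −[u'(x) v(x)]_0^π + ∫_0^π u'(x) v'(x) dx.
Thus ∫_0^π u'(x) v'(x) dx = ∫_0^π f(x) v(x) dx + [u'(x) v(x)]_0^π.
Choose V so that boundary terms are either known or forced to vanish.
u has homogeneous Neumann: u'(0) = u'(π) = 0. So [u' v]_0^π = 0·v(π) − 0·v(0) = 0 for any v; take V = H^1(0, π).
Weak formulation: find u (satisfying any essential BC) such that ∫_0^π u'(x) v'(x) dx = ∫_0^π f v dx for all v ∈ V (homogeneous Neumann, so boundary terms vanish).
Substituting f(x) = 2*cos(4*x), the right-hand side is ∫_0^π (2*cos(4*x)) v dx.
Compatibility check (pure Neumann): taking v ≡ 1 ∈ V gives 0 = ∫_0^π f dx + (0) − (0), i.e. ∫_0^π f dx must equal u'(0) − u'(π) = 0. Indeed ∫_0^π (2*cos(4*x)) dx = 0, so the data are compatible. The solution is then unique only up to an additive constant (fix it e.g. by requiring ∫_0^π u dx = 0).


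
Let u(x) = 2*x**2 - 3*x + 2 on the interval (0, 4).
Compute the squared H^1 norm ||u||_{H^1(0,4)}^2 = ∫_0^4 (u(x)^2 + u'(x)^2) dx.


||u||_{H^1}^2 = 2596/5

The H^1 norm (squared) on an interval (0, L) is
  ||u||_{H^1}^2 = ∫_0^L u(x)^2 dx + ∫_0^L u'(x)^2 dx.
Compute u'(x) = 4*x - 3.
Then u(x)^2 = 4*x**4 - 12*x**3 + 17*x**2 - 12*x + 4 and u'(x)^2 = 16*x**2 - 24*x + 9.
Integrate each monomial from 0 to 4 using ∫_0^4 c·x^n dx = c·4^(n+1)/(n+1):
  ∫_0^4 u(x)^2 dx = ∫_0^4 (4*x^4 - 12*x^3 + 17*x^2 - 12*x + 4) dx. Term by term:
    ∫_0^4 4*x^4 dx = 4096/5;  ∫_0^4 -12*x^3 dx = -768;  ∫_0^4 17*x^2 dx = 1088/3;
    ∫_0^4 -12*x dx = -96;  ∫_0^4 4 dx = 16.
  Sum: 4096/5 − 768 + 1088/3 − 96 + 16 = 5008/15.
  ∫_0^4 u'(x)^2 dx = ∫_0^4 (16*x^2 - 24*x + 9) dx. Term by term:
    ∫_0^4 16*x^2 dx = 1024/3;  ∫_0^4 -24*x dx = -192;  ∫_0^4 9 dx = 36.
  Sum: 1024/3 − 192 + 36 = 556/3.
Adding: ||u||_{H^1}^2 = 5008/15 + 556/3 = 2596/5.


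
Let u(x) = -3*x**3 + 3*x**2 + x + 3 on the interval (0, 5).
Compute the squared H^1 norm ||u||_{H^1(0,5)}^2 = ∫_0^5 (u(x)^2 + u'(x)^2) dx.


||u||_{H^1}^2 = 1871900/21

The H^1 norm (squared) on an interval (0, L) is
  ||u||_{H^1}^2 = ∫_0^L u(x)^2 dx + ∫_0^L u'(x)^2 dx.
Compute u'(x) = -9*x**2 + 6*x + 1.
Then u(x)^2 = 9*x**6 - 18*x**5 + 3*x**4 - 12*x**3 + 19*x**2 + 6*x + 9 and u'(x)^2 = 81*x**4 - 108*x**3 + 18*x**2 + 12*x + 1.
Integrate each monomial from 0 to 5 using ∫_0^5 c·x^n dx = c·5^(n+1)/(n+1):
  ∫_0^5 u(x)^2 dx = ∫_0^5 (9*x^6 - 18*x^5 + 3*x^4 - 12*x^3 + 19*x^2 + 6*x + 9) dx. Term by term:
    ∫_0^5 9*x^6 dx = 703125/7;  ∫_0^5 -18*x^5 dx = -46875;  ∫_0^5 3*x^4 dx = 1875;
    ∫_0^5 -12*x^3 dx = -1875;  ∫_0^5 19*x^2 dx = 2375/3;  ∫_0^5 6*x dx = 75;
    ∫_0^5 9 dx = 45.
  Sum: 703125/7 − 46875 + 1875 − 1875 + 2375/3 + 75 + 45 = 1144145/21.
  ∫_0^5 u'(x)^2 dx = ∫_0^5 (81*x^4 - 108*x^3 + 18*x^2 + 12*x + 1) dx. Term by term:
    ∫_0^5 81*x^4 dx = 50625;  ∫_0^5 -108*x^3 dx = -16875;  ∫_0^5 18*x^2 dx = 750;
    ∫_0^5 12*x dx = 150;  ∫_0^5 1 dx = 5.
  Sum: 50625 − 16875 + 750 + 150 + 5 = 34655.
Adding: ||u||_{H^1}^2 = 1144145/21 + 34655 = 1871900/21.


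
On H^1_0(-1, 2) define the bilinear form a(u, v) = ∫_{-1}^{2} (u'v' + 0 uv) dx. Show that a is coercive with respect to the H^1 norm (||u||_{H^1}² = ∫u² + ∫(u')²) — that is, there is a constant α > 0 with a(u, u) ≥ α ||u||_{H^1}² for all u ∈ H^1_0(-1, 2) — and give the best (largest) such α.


α = π^2/(9 + π^2)

Coercivity of a(·,·) on H^1_0(-1, 2) means a(u, u) ≥ α ||u||_{H^1}² for every u ∈ H^1_0.
The interval has length L = 3, and Poincaré/coercivity depend only on L. Here a(u, u) = ∫(u')² + (0)·∫u².
Here c = 0, so a(u,u) = ∫(u')² alone. The condition a(u,u) ≥ α||u||_{H^1}² reads (1−α)∫(u')² ≥ (α−c)∫u². Any admissible α is ≤ 1 (rapidly oscillating u have ∫u²/∫(u')² → 0), and α = 1 would force 0 ≥ (1−c)∫u², impossible since c < 1; so 1−α > 0. By the sharp Poincaré inequality on H^1_0 of an interval of length L, ∫(u')² ≥ (π/L)²∫u² with equality for the first sine mode sin(π(x−x₀)/L) (x₀ the left endpoint), so the inequality holds for all u iff (1−α)(π/L)² ≥ α − c, i.e. α ≤ ((π/L)² + c)/((π/L)² + 1) = (1 + c(L/π)²)/(1 + (L/π)²). (Direct route, valid since c ≤ 0: Poincaré gives c∫u² ≥ c(L/π)²∫(u')², so a(u,u) ≥ (1 + c(L/π)²)∫(u')², while ||u||_{H^1}² ≤ (1 + (L/π)²)∫(u')²; dividing yields the same α.) With (π/L)² = π^2/9 and c = 0, the largest admissible constant is α = ((π/L)² + c)/((π/L)² + 1).
Simplifying, α = π^2/(9 + π^2).


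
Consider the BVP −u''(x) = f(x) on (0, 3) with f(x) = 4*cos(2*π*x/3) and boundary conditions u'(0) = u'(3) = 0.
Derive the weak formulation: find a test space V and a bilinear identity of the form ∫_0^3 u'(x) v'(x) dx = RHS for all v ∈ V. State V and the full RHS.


V = H^1(0, 3) (no boundary constraint on v; u is determined up to an additive constant); weak form: ∫_0^3 u'v' dx = ∫_0^3 (4*cos(2*π*x/3)) v dx for all v ∈ V.

Multiply both sides by a test function v and integrate from 0 to 3:
  ∫_0^3 −u''(x) v(x) dx = ∫_0^3 f(x) v(x) dx.
Integrate the LHS by parts once:
  ∫_0^3 −u'' v dx = −[u'(x) v(x)]_0^3 + ∫_0^3 u'(x) v'(x) dx.
Thus ∫_0^3 u'(x) v'(x) dx = ∫_0^3 f(x) v(x) dx + [u'(x) v(x)]_0^3.
Choose V so that boundary terms are either known or forced to vanish.
u has homogeneous Neumann: u'(0) = u'(3) = 0. So [u' v]_0^3 = 0·v(3) − 0·v(0) = 0 for any v; take V = H^1(0, 3).
Weak formulation: find u (satisfying any essential BC) such that ∫_0^3 u'(x) v'(x) dx = ∫_0^3 f v dx for all v ∈ V (homogeneous Neumann, so boundary terms vanish).
Substituting f(x) = 4*cos(2*π*x/3), the right-hand side is ∫_0^3 (4*cos(2*π*x/3)) v dx.
Compatibility check (pure Neumann): taking v ≡ 1 ∈ V gives 0 = ∫_0^3 f dx + (0) − (0), i.e. ∫_0^3 f dx must equal u'(0) − u'(3) = 0. Indeed ∫_0^3 (4*cos(2*π*x/3)) dx = 0, so the data are compatible. The solution is then unique only up to an additive constant (fix it e.g. by requiring ∫_0^3 u dx = 0).


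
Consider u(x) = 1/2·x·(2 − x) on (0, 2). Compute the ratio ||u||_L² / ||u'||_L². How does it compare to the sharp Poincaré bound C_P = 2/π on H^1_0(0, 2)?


||u||_L² / ||u'||_L² = sqrt(10)/5 < C_P = 2/π.

u(x) = 1/2·x·(2 − x), so u'(x) = 1 - x.
u(x) = 1/2·x·(2 − x) vanishes at x = 0 and x = 2, so u ∈ H^1_0(0, 2). Differentiate via the product rule and integrate the resulting polynomials term by term.
  ∫_0^2 u² dx = ∫_0^2 (x^4/4 - x^3 + x^2) dx. Term by term:
    ∫_0^2 x^4/4 dx = 8/5;  ∫_0^2 -x^3 dx = -4;  ∫_0^2 x^2 dx = 8/3.
  Sum: 8/5 − 4 + 8/3 = 4/15.
  ∫_0^2 (u')² dx = ∫_0^2 (x^2 - 2*x + 1) dx. Term by term:
    ∫_0^2 x^2 dx = 8/3;  ∫_0^2 -2*x dx = -4;  ∫_0^2 1 dx = 2.
  Sum: 8/3 − 4 + 2 = 2/3.
∫_0^2 u² dx = 4/15, so ||u||_L² = 2*sqrt(15)/15.
∫_0^2 (u')² dx = 2/3, so ||u'||_L² = sqrt(6)/3.
Ratio ||u||_L² / ||u'||_L² = sqrt(10)/5.
Sharp Poincaré constant on H^1_0(0, 2) is C_P = L/π = 2/π, achieved by sin(π/2·x).
A polynomial bump cannot attain the sharp Poincaré constant (only the first sine eigenfunction does), so the ratio is strictly less than C_P, consistent with ||u||_L² ≤ C_P ||u'||_L².
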